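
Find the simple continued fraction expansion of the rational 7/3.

[2; 3]

Run the Euclidean algorithm on 7 and 3; the successive quotients are the partial quotients a_0, a_1, ... (each step inverts the fractional part left over by the previous one):
  7 = 2*3 + 1, so a_0 = 2.
  3 = 3*1 + 0, so a_1 = 3.
The remainder reaches 0 after 2 divisions, so the expansion has 2 partial quotients, read off in order.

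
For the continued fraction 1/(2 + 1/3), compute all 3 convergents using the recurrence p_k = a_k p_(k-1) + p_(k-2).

Using the convergent recurrence p_i = a_i*p_{i-1} + p_{i-2}, q_i = a_i*q_{i-1} + q_{i-2} with p_{-2}=0, p_{-1}=1, q_{-2}=1, q_{-1}=0:
  i=0: a_0=0, p_0 = 0*1 + 0 = 0, q_0 = 0*0 + 1 = 1.
  i=1: a_1=2, p_1 = 2*0 + 1 = 1, q_1 = 2*1 + 0 = 2.
  i=2: a_2=3, p_2 = 3*1 + 0 = 3, q_2 = 3*2 + 1 = 7.

0/1, 1/2, 3/7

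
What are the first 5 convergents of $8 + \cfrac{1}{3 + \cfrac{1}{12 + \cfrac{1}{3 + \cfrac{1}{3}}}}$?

Using the convergent recurrence p_i = a_i*p_{i-1} + p_{i-2}, q_i = a_i*q_{i-1} + q_{i-2} with p_{-2}=0, p_{-1}=1, q_{-2}=1, q_{-1}=0:
  i=0: a_0=8, p_0 = 8*1 + 0 = 8, q_0 = 8*0 + 1 = 1.
  i=1: a_1=3, p_1 = 3*8 + 1 = 25, q_1 = 3*1 + 0 = 3.
  i=2: a_2=12, p_2 = 12*25 + 8 = 308, q_2 = 12*3 + 1 = 37.
  i=3: a_3=3, p_3 = 3*308 + 25 = 949, q_3 = 3*37 + 3 = 114.
  i=4: a_4=3, p_4 = 3*949 + 308 = 3155, q_4 = 3*114 + 37 = 379.

8/1, 25/3, 308/37, 949/114, 3155/379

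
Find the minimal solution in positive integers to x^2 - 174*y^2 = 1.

(x, y) = (1451, 110)

First expand sqrt(174) as a continued fraction. With x_i = (sqrt(174) + m_i)/d_i and (m_0, d_0) = (0, 1): a_0 = floor(sqrt(174)) = 13, since 13^2 = 169 <= 174 < 196 = 14^2.
Iterate m_{i+1} = d_i*a_i - m_i, d_{i+1} = (174 - m_{i+1}^2)/d_i, a_{i+1} = floor((a_0 + m_{i+1})/d_{i+1}):
  m_1 = 1*13 - 0 = 13, d_1 = (174 - 13^2)/1 = 5/1 = 5, a_1 = floor((13 + 13)/5) = 5.
  m_2 = 5*5 - 13 = 12, d_2 = (174 - 12^2)/5 = 30/5 = 6, a_2 = floor((13 + 12)/6) = 4.
  m_3 = 6*4 - 12 = 12, d_3 = (174 - 12^2)/6 = 30/6 = 5, a_3 = floor((13 + 12)/5) = 5.
  m_4 = 5*5 - 12 = 13, d_4 = (174 - 13^2)/5 = 5/5 = 1, a_4 = floor((13 + 13)/1) = 26.
  m_5 = 1*26 - 13 = 13, d_5 = (174 - 13^2)/1 = 5/1 = 5: (m_5, d_5) = (m_1, d_1) = (13, 5), so from here the quotients repeat a_1, ..., a_4; the period length is 4.
So sqrt(174) = [13; (5, 4, 5, 26)] with period length k = 4.
k is even, so the fundamental solution of x^2 - 174y^2 = 1 is (p_{k-1}, q_{k-1}) = (p_3, q_3); compute convergents through index 3.
Convergents (p_i = a_i*p_{i-1} + p_{i-2}, q_i = a_i*q_{i-1} + q_{i-2} with p_{-2}=0, p_{-1}=1, q_{-2}=1, q_{-1}=0):
  i=0: a_0=13, p_0 = 13*1 + 0 = 13, q_0 = 13*0 + 1 = 1.
  i=1: a_1=5, p_1 = 5*13 + 1 = 66, q_1 = 5*1 + 0 = 5.
  i=2: a_2=4, p_2 = 4*66 + 13 = 277, q_2 = 4*5 + 1 = 21.
  i=3: a_3=5, p_3 = 5*277 + 66 = 1451, q_3 = 5*21 + 5 = 110.
Check: 1451^2 - 174*110^2 = 2105401 - 2105400 = 1, so (x, y) = (1451, 110) solves the equation, and by the theorem it is the least positive solution.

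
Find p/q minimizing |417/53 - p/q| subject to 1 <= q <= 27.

Expand x = 417/53 as a continued fraction with the Euclidean algorithm:
  417 = 7*53 + 46, so a_0 = 7.
  53 = 1*46 + 7, so a_1 = 1.
  46 = 6*7 + 4, so a_2 = 6.
  7 = 1*4 + 3, so a_3 = 1.
  4 = 1*3 + 1, so a_4 = 1.
  3 = 3*1 + 0, so a_5 = 3.
so x = [7; 1, 6, 1, 1, 3].
Convergents (p_i = a_i*p_{i-1} + p_{i-2}, q_i = a_i*q_{i-1} + q_{i-2} with p_{-2}=0, p_{-1}=1, q_{-2}=1, q_{-1}=0), until the denominator exceeds 27:
  i=0: a_0=7, p_0 = 7*1 + 0 = 7, q_0 = 7*0 + 1 = 1.
  i=1: a_1=1, p_1 = 1*7 + 1 = 8, q_1 = 1*1 + 0 = 1.
  i=2: a_2=6, p_2 = 6*8 + 7 = 55, q_2 = 6*1 + 1 = 7.
  i=3: a_3=1, p_3 = 1*55 + 8 = 63, q_3 = 1*7 + 1 = 8.
  i=4: a_4=1, p_4 = 1*63 + 55 = 118, q_4 = 1*8 + 7 = 15.
  i=5: a_5=3, p_5 = 3*118 + 63 = 417, q_5 = 3*15 + 8 = 53.
q_5 = 53 > 27, so the last convergent with denominator <= 27 is p_4/q_4 = 118/15.
The closest fraction with denominator <= 27 is either p_4/q_4 or the intermediate fraction (k*p_4 + p_3)/(k*q_4 + q_3) with the largest k >= 1 whose denominator stays <= 27; these approach x as k grows, and every other convergent or intermediate fraction in range is farther away.
Largest k: floor((27 - q_3)/q_4) = floor((27 - 8)/15) = 1.
That gives (1*118 + 63)/(1*15 + 8) = 181/23.
Compare the errors: |x - 118/15| = |417*15 - 118*53|/(53*15) = 1/795, and |x - 181/23| = |417*23 - 181*53|/(53*23) = 2/1219.
Cross-multiplying, 1*1219 = 1219 < 1590 = 2*795, so 1/795 is smaller: the convergent 118/15 is closer to x than 181/23.

118/15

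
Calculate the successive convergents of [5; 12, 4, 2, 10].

5/1, 61/12, 249/49, 559/110, 5839/1149

Using the convergent recurrence p_i = a_i*p_{i-1} + p_{i-2}, q_i = a_i*q_{i-1} + q_{i-2} with p_{-2}=0, p_{-1}=1, q_{-2}=1, q_{-1}=0:
  i=0: a_0=5, p_0 = 5*1 + 0 = 5, q_0 = 5*0 + 1 = 1.
  i=1: a_1=12, p_1 = 12*5 + 1 = 61, q_1 = 12*1 + 0 = 12.
  i=2: a_2=4, p_2 = 4*61 + 5 = 249, q_2 = 4*12 + 1 = 49.
  i=3: a_3=2, p_3 = 2*249 + 61 = 559, q_3 = 2*49 + 12 = 110.
  i=4: a_4=10, p_4 = 10*559 + 249 = 5839, q_4 = 10*110 + 49 = 1149.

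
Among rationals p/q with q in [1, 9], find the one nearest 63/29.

Expand x = 63/29 as a continued fraction with the Euclidean algorithm:
  63 = 2*29 + 5, so a_0 = 2.
  29 = 5*5 + 4, so a_1 = 5.
  5 = 1*4 + 1, so a_2 = 1.
  4 = 4*1 + 0, so a_3 = 4.
so x = [2; 5, 1, 4].
Convergents (p_i = a_i*p_{i-1} + p_{i-2}, q_i = a_i*q_{i-1} + q_{i-2} with p_{-2}=0, p_{-1}=1, q_{-2}=1, q_{-1}=0), until the denominator exceeds 9:
  i=0: a_0=2, p_0 = 2*1 + 0 = 2, q_0 = 2*0 + 1 = 1.
  i=1: a_1=5, p_1 = 5*2 + 1 = 11, q_1 = 5*1 + 0 = 5.
  i=2: a_2=1, p_2 = 1*11 + 2 = 13, q_2 = 1*5 + 1 = 6.
  i=3: a_3=4, p_3 = 4*13 + 11 = 63, q_3 = 4*6 + 5 = 29.
q_3 = 29 > 9, so the last convergent with denominator <= 9 is p_2/q_2 = 13/6.
The closest fraction with denominator <= 9 is either p_2/q_2 or the intermediate fraction (k*p_2 + p_1)/(k*q_2 + q_1) with the largest k >= 1 whose denominator stays <= 9; these approach x as k grows, and every other convergent or intermediate fraction in range is farther away.
Largest k: floor((9 - q_1)/q_2) = floor((9 - 5)/6) = 0.
Since k = 0, no intermediate fraction beyond p_2/q_2 has denominator <= 9, so the convergent 13/6 is the closest (its error is |63*6 - 13*29|/(29*6) = 1/174).

13/6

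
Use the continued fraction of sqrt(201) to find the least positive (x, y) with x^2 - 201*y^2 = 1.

(x, y) = (515095, 36332)

First expand sqrt(201) as a continued fraction. With x_i = (sqrt(201) + m_i)/d_i and (m_0, d_0) = (0, 1): a_0 = floor(sqrt(201)) = 14, since 14^2 = 196 <= 201 < 225 = 15^2.
Iterate m_{i+1} = d_i*a_i - m_i, d_{i+1} = (201 - m_{i+1}^2)/d_i, a_{i+1} = floor((a_0 + m_{i+1})/d_{i+1}):
  m_1 = 1*14 - 0 = 14, d_1 = (201 - 14^2)/1 = 5/1 = 5, a_1 = floor((14 + 14)/5) = 5.
  m_2 = 5*5 - 14 = 11, d_2 = (201 - 11^2)/5 = 80/5 = 16, a_2 = floor((14 + 11)/16) = 1.
  m_3 = 16*1 - 11 = 5, d_3 = (201 - 5^2)/16 = 176/16 = 11, a_3 = floor((14 + 5)/11) = 1.
  m_4 = 11*1 - 5 = 6, d_4 = (201 - 6^2)/11 = 165/11 = 15, a_4 = floor((14 + 6)/15) = 1.
  m_5 = 15*1 - 6 = 9, d_5 = (201 - 9^2)/15 = 120/15 = 8, a_5 = floor((14 + 9)/8) = 2.
  m_6 = 8*2 - 9 = 7, d_6 = (201 - 7^2)/8 = 152/8 = 19, a_6 = floor((14 + 7)/19) = 1.
  m_7 = 19*1 - 7 = 12, d_7 = (201 - 12^2)/19 = 57/19 = 3, a_7 = floor((14 + 12)/3) = 8.
  m_8 = 3*8 - 12 = 12, d_8 = (201 - 12^2)/3 = 57/3 = 19, a_8 = floor((14 + 12)/19) = 1.
  m_9 = 19*1 - 12 = 7, d_9 = (201 - 7^2)/19 = 152/19 = 8, a_9 = floor((14 + 7)/8) = 2.
  m_10 = 8*2 - 7 = 9, d_10 = (201 - 9^2)/8 = 120/8 = 15, a_10 = floor((14 + 9)/15) = 1.
  m_11 = 15*1 - 9 = 6, d_11 = (201 - 6^2)/15 = 165/15 = 11, a_11 = floor((14 + 6)/11) = 1.
  m_12 = 11*1 - 6 = 5, d_12 = (201 - 5^2)/11 = 176/11 = 16, a_12 = floor((14 + 5)/16) = 1.
  m_13 = 16*1 - 5 = 11, d_13 = (201 - 11^2)/16 = 80/16 = 5, a_13 = floor((14 + 11)/5) = 5.
  m_14 = 5*5 - 11 = 14, d_14 = (201 - 14^2)/5 = 5/5 = 1, a_14 = floor((14 + 14)/1) = 28.
  m_15 = 1*28 - 14 = 14, d_15 = (201 - 14^2)/1 = 5/1 = 5: (m_15, d_15) = (m_1, d_1) = (14, 5), so from here the quotients repeat a_1, ..., a_14; the period length is 14.
So sqrt(201) = [14; (5, 1, 1, 1, 2, 1, 8, 1, 2, 1, 1, 1, 5, 28)] with period length k = 14.
k is even, so the fundamental solution of x^2 - 201y^2 = 1 is (p_{k-1}, q_{k-1}) = (p_13, q_13); compute convergents through index 13.
Convergents (p_i = a_i*p_{i-1} + p_{i-2}, q_i = a_i*q_{i-1} + q_{i-2} with p_{-2}=0, p_{-1}=1, q_{-2}=1, q_{-1}=0):
  i=0: a_0=14, p_0 = 14*1 + 0 = 14, q_0 = 14*0 + 1 = 1.
  i=1: a_1=5, p_1 = 5*14 + 1 = 71, q_1 = 5*1 + 0 = 5.
  i=2: a_2=1, p_2 = 1*71 + 14 = 85, q_2 = 1*5 + 1 = 6.
  i=3: a_3=1, p_3 = 1*85 + 71 = 156, q_3 = 1*6 + 5 = 11.
  i=4: a_4=1, p_4 = 1*156 + 85 = 241, q_4 = 1*11 + 6 = 17.
  i=5: a_5=2, p_5 = 2*241 + 156 = 638, q_5 = 2*17 + 11 = 45.
  i=6: a_6=1, p_6 = 1*638 + 241 = 879, q_6 = 1*45 + 17 = 62.
  i=7: a_7=8, p_7 = 8*879 + 638 = 7670, q_7 = 8*62 + 45 = 541.
  i=8: a_8=1, p_8 = 1*7670 + 879 = 8549, q_8 = 1*541 + 62 = 603.
  i=9: a_9=2, p_9 = 2*8549 + 7670 = 24768, q_9 = 2*603 + 541 = 1747.
  i=10: a_10=1, p_10 = 1*24768 + 8549 = 33317, q_10 = 1*1747 + 603 = 2350.
  i=11: a_11=1, p_11 = 1*33317 + 24768 = 58085, q_11 = 1*2350 + 1747 = 4097.
  i=12: a_12=1, p_12 = 1*58085 + 33317 = 91402, q_12 = 1*4097 + 2350 = 6447.
  i=13: a_13=5, p_13 = 5*91402 + 58085 = 515095, q_13 = 5*6447 + 4097 = 36332.
Check: 515095^2 - 201*36332^2 = 265322859025 - 265322859024 = 1, so (x, y) = (515095, 36332) solves the equation, and by the theorem it is the least positive solution.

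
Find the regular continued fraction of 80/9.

Run the Euclidean algorithm on 80 and 9; the successive quotients are the partial quotients a_0, a_1, ... (each step inverts the fractional part left over by the previous one):
  80 = 8*9 + 8, so a_0 = 8.
  9 = 1*8 + 1, so a_1 = 1.
  8 = 8*1 + 0, so a_2 = 8.
The remainder reaches 0 after 3 divisions, so the expansion has 3 partial quotients, read off in order.

[8; 1, 8]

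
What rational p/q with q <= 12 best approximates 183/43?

Expand x = 183/43 as a continued fraction with the Euclidean algorithm:
  183 = 4*43 + 11, so a_0 = 4.
  43 = 3*11 + 10, so a_1 = 3.
  11 = 1*10 + 1, so a_2 = 1.
  10 = 10*1 + 0, so a_3 = 10.
so x = [4; 3, 1, 10].
Convergents (p_i = a_i*p_{i-1} + p_{i-2}, q_i = a_i*q_{i-1} + q_{i-2} with p_{-2}=0, p_{-1}=1, q_{-2}=1, q_{-1}=0), until the denominator exceeds 12:
  i=0: a_0=4, p_0 = 4*1 + 0 = 4, q_0 = 4*0 + 1 = 1.
  i=1: a_1=3, p_1 = 3*4 + 1 = 13, q_1 = 3*1 + 0 = 3.
  i=2: a_2=1, p_2 = 1*13 + 4 = 17, q_2 = 1*3 + 1 = 4.
  i=3: a_3=10, p_3 = 10*17 + 13 = 183, q_3 = 10*4 + 3 = 43.
q_3 = 43 > 12, so the last convergent with denominator <= 12 is p_2/q_2 = 17/4.
The closest fraction with denominator <= 12 is either p_2/q_2 or the intermediate fraction (k*p_2 + p_1)/(k*q_2 + q_1) with the largest k >= 1 whose denominator stays <= 12; these approach x as k grows, and every other convergent or intermediate fraction in range is farther away.
Largest k: floor((12 - q_1)/q_2) = floor((12 - 3)/4) = 2.
That gives (2*17 + 13)/(2*4 + 3) = 47/11.
Compare the errors: |x - 17/4| = |183*4 - 17*43|/(43*4) = 1/172, and |x - 47/11| = |183*11 - 47*43|/(43*11) = 8/473.
Cross-multiplying, 1*473 = 473 < 1376 = 8*172, so 1/172 is smaller: the convergent 17/4 is closer to x than 47/11.

17/4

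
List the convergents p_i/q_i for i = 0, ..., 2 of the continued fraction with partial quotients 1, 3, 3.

1/1, 4/3, 13/10

Using the convergent recurrence p_i = a_i*p_{i-1} + p_{i-2}, q_i = a_i*q_{i-1} + q_{i-2} with p_{-2}=0, p_{-1}=1, q_{-2}=1, q_{-1}=0:
  i=0: a_0=1, p_0 = 1*1 + 0 = 1, q_0 = 1*0 + 1 = 1.
  i=1: a_1=3, p_1 = 3*1 + 1 = 4, q_1 = 3*1 + 0 = 3.
  i=2: a_2=3, p_2 = 3*4 + 1 = 13, q_2 = 3*3 + 1 = 10.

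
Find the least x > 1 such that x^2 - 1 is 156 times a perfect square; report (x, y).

First expand sqrt(156) as a continued fraction. With x_i = (sqrt(156) + m_i)/d_i and (m_0, d_0) = (0, 1): a_0 = floor(sqrt(156)) = 12, since 12^2 = 144 <= 156 < 169 = 13^2.
Iterate m_{i+1} = d_i*a_i - m_i, d_{i+1} = (156 - m_{i+1}^2)/d_i, a_{i+1} = floor((a_0 + m_{i+1})/d_{i+1}):
  m_1 = 1*12 - 0 = 12, d_1 = (156 - 12^2)/1 = 12/1 = 12, a_1 = floor((12 + 12)/12) = 2.
  m_2 = 12*2 - 12 = 12, d_2 = (156 - 12^2)/12 = 12/12 = 1, a_2 = floor((12 + 12)/1) = 24.
  m_3 = 1*24 - 12 = 12, d_3 = (156 - 12^2)/1 = 12/1 = 12: (m_3, d_3) = (m_1, d_1) = (12, 12), so from here the quotients repeat a_1, a_2; the period length is 2.
So sqrt(156) = [12; (2, 24)] with period length k = 2.
k is even, so the fundamental solution of x^2 - 156y^2 = 1 is (p_{k-1}, q_{k-1}) = (p_1, q_1); compute convergents through index 1.
Convergents (p_i = a_i*p_{i-1} + p_{i-2}, q_i = a_i*q_{i-1} + q_{i-2} with p_{-2}=0, p_{-1}=1, q_{-2}=1, q_{-1}=0):
  i=0: a_0=12, p_0 = 12*1 + 0 = 12, q_0 = 12*0 + 1 = 1.
  i=1: a_1=2, p_1 = 2*12 + 1 = 25, q_1 = 2*1 + 0 = 2.
Check: 25^2 - 156*2^2 = 625 - 624 = 1, so (x, y) = (25, 2) solves the equation, and by the theorem it is the least positive solution.

(x, y) = (25, 2)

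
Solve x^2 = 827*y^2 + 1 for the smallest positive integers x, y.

(x, y) = (900602, 31317)

First expand sqrt(827) as a continued fraction. With x_i = (sqrt(827) + m_i)/d_i and (m_0, d_0) = (0, 1): a_0 = floor(sqrt(827)) = 28, since 28^2 = 784 <= 827 < 841 = 29^2.
Iterate m_{i+1} = d_i*a_i - m_i, d_{i+1} = (827 - m_{i+1}^2)/d_i, a_{i+1} = floor((a_0 + m_{i+1})/d_{i+1}):
  m_1 = 1*28 - 0 = 28, d_1 = (827 - 28^2)/1 = 43/1 = 43, a_1 = floor((28 + 28)/43) = 1.
  m_2 = 43*1 - 28 = 15, d_2 = (827 - 15^2)/43 = 602/43 = 14, a_2 = floor((28 + 15)/14) = 3.
  m_3 = 14*3 - 15 = 27, d_3 = (827 - 27^2)/14 = 98/14 = 7, a_3 = floor((28 + 27)/7) = 7.
  m_4 = 7*7 - 27 = 22, d_4 = (827 - 22^2)/7 = 343/7 = 49, a_4 = floor((28 + 22)/49) = 1.
  m_5 = 49*1 - 22 = 27, d_5 = (827 - 27^2)/49 = 98/49 = 2, a_5 = floor((28 + 27)/2) = 27.
  m_6 = 2*27 - 27 = 27, d_6 = (827 - 27^2)/2 = 98/2 = 49, a_6 = floor((28 + 27)/49) = 1.
  m_7 = 49*1 - 27 = 22, d_7 = (827 - 22^2)/49 = 343/49 = 7, a_7 = floor((28 + 22)/7) = 7.
  m_8 = 7*7 - 22 = 27, d_8 = (827 - 27^2)/7 = 98/7 = 14, a_8 = floor((28 + 27)/14) = 3.
  m_9 = 14*3 - 27 = 15, d_9 = (827 - 15^2)/14 = 602/14 = 43, a_9 = floor((28 + 15)/43) = 1.
  m_10 = 43*1 - 15 = 28, d_10 = (827 - 28^2)/43 = 43/43 = 1, a_10 = floor((28 + 28)/1) = 56.
  m_11 = 1*56 - 28 = 28, d_11 = (827 - 28^2)/1 = 43/1 = 43: (m_11, d_11) = (m_1, d_1) = (28, 43), so from here the quotients repeat a_1, ..., a_10; the period length is 10.
So sqrt(827) = [28; (1, 3, 7, 1, 27, 1, 7, 3, 1, 56)] with period length k = 10.
k is even, so the fundamental solution of x^2 - 827y^2 = 1 is (p_{k-1}, q_{k-1}) = (p_9, q_9); compute convergents through index 9.
Convergents (p_i = a_i*p_{i-1} + p_{i-2}, q_i = a_i*q_{i-1} + q_{i-2} with p_{-2}=0, p_{-1}=1, q_{-2}=1, q_{-1}=0):
  i=0: a_0=28, p_0 = 28*1 + 0 = 28, q_0 = 28*0 + 1 = 1.
  i=1: a_1=1, p_1 = 1*28 + 1 = 29, q_1 = 1*1 + 0 = 1.
  i=2: a_2=3, p_2 = 3*29 + 28 = 115, q_2 = 3*1 + 1 = 4.
  i=3: a_3=7, p_3 = 7*115 + 29 = 834, q_3 = 7*4 + 1 = 29.
  i=4: a_4=1, p_4 = 1*834 + 115 = 949, q_4 = 1*29 + 4 = 33.
  i=5: a_5=27, p_5 = 27*949 + 834 = 26457, q_5 = 27*33 + 29 = 920.
  i=6: a_6=1, p_6 = 1*26457 + 949 = 27406, q_6 = 1*920 + 33 = 953.
  i=7: a_7=7, p_7 = 7*27406 + 26457 = 218299, q_7 = 7*953 + 920 = 7591.
  i=8: a_8=3, p_8 = 3*218299 + 27406 = 682303, q_8 = 3*7591 + 953 = 23726.
  i=9: a_9=1, p_9 = 1*682303 + 218299 = 900602, q_9 = 1*23726 + 7591 = 31317.
Check: 900602^2 - 827*31317^2 = 811083962404 - 811083962403 = 1, so (x, y) = (900602, 31317) solves the equation, and by the theorem it is the least positive solution.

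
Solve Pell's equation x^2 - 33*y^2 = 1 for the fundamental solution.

(x, y) = (23, 4)

First expand sqrt(33) as a continued fraction. With x_i = (sqrt(33) + m_i)/d_i and (m_0, d_0) = (0, 1): a_0 = floor(sqrt(33)) = 5, since 5^2 = 25 <= 33 < 36 = 6^2.
Iterate m_{i+1} = d_i*a_i - m_i, d_{i+1} = (33 - m_{i+1}^2)/d_i, a_{i+1} = floor((a_0 + m_{i+1})/d_{i+1}):
  m_1 = 1*5 - 0 = 5, d_1 = (33 - 5^2)/1 = 8/1 = 8, a_1 = floor((5 + 5)/8) = 1.
  m_2 = 8*1 - 5 = 3, d_2 = (33 - 3^2)/8 = 24/8 = 3, a_2 = floor((5 + 3)/3) = 2.
  m_3 = 3*2 - 3 = 3, d_3 = (33 - 3^2)/3 = 24/3 = 8, a_3 = floor((5 + 3)/8) = 1.
  m_4 = 8*1 - 3 = 5, d_4 = (33 - 5^2)/8 = 8/8 = 1, a_4 = floor((5 + 5)/1) = 10.
  m_5 = 1*10 - 5 = 5, d_5 = (33 - 5^2)/1 = 8/1 = 8: (m_5, d_5) = (m_1, d_1) = (5, 8), so from here the quotients repeat a_1, ..., a_4; the period length is 4.
So sqrt(33) = [5; (1, 2, 1, 10)] with period length k = 4.
k is even, so the fundamental solution of x^2 - 33y^2 = 1 is (p_{k-1}, q_{k-1}) = (p_3, q_3); compute convergents through index 3.
Convergents (p_i = a_i*p_{i-1} + p_{i-2}, q_i = a_i*q_{i-1} + q_{i-2} with p_{-2}=0, p_{-1}=1, q_{-2}=1, q_{-1}=0):
  i=0: a_0=5, p_0 = 5*1 + 0 = 5, q_0 = 5*0 + 1 = 1.
  i=1: a_1=1, p_1 = 1*5 + 1 = 6, q_1 = 1*1 + 0 = 1.
  i=2: a_2=2, p_2 = 2*6 + 5 = 17, q_2 = 2*1 + 1 = 3.
  i=3: a_3=1, p_3 = 1*17 + 6 = 23, q_3 = 1*3 + 1 = 4.
Check: 23^2 - 33*4^2 = 529 - 528 = 1, so (x, y) = (23, 4) solves the equation, and by the theorem it is the least positive solution.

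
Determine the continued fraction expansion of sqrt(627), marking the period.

Write x_i = (sqrt(627) + m_i)/d_i with (m_0, d_0) = (0, 1). a_0 = floor(sqrt(627)) = 25, since 25^2 = 625 <= 627 < 676 = 26^2.
Iterate m_{i+1} = d_i*a_i - m_i, d_{i+1} = (627 - m_{i+1}^2)/d_i, a_{i+1} = floor((a_0 + m_{i+1})/d_{i+1}):
  m_1 = 1*25 - 0 = 25, d_1 = (627 - 25^2)/1 = 2/1 = 2, a_1 = floor((25 + 25)/2) = 25.
  m_2 = 2*25 - 25 = 25, d_2 = (627 - 25^2)/2 = 2/2 = 1, a_2 = floor((25 + 25)/1) = 50.
  m_3 = 1*50 - 25 = 25, d_3 = (627 - 25^2)/1 = 2/1 = 2: (m_3, d_3) = (m_1, d_1) = (25, 2), so from here the quotients repeat a_1, a_2; the period length is 2.
Hence the expansion of sqrt(627) is a_0 = 25 followed by the repeating block 25, 50 (period 2).

[25; (25, 50)]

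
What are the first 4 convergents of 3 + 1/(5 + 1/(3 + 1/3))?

3/1, 16/5, 51/16, 169/53

Using the convergent recurrence p_i = a_i*p_{i-1} + p_{i-2}, q_i = a_i*q_{i-1} + q_{i-2} with p_{-2}=0, p_{-1}=1, q_{-2}=1, q_{-1}=0:
  i=0: a_0=3, p_0 = 3*1 + 0 = 3, q_0 = 3*0 + 1 = 1.
  i=1: a_1=5, p_1 = 5*3 + 1 = 16, q_1 = 5*1 + 0 = 5.
  i=2: a_2=3, p_2 = 3*16 + 3 = 51, q_2 = 3*5 + 1 = 16.
  i=3: a_3=3, p_3 = 3*51 + 16 = 169, q_3 = 3*16 + 5 = 53.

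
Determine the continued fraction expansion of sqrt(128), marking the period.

[11; (3, 5, 3, 22)]

Write x_i = (sqrt(128) + m_i)/d_i with (m_0, d_0) = (0, 1). a_0 = floor(sqrt(128)) = 11, since 11^2 = 121 <= 128 < 144 = 12^2.
Iterate m_{i+1} = d_i*a_i - m_i, d_{i+1} = (128 - m_{i+1}^2)/d_i, a_{i+1} = floor((a_0 + m_{i+1})/d_{i+1}):
  m_1 = 1*11 - 0 = 11, d_1 = (128 - 11^2)/1 = 7/1 = 7, a_1 = floor((11 + 11)/7) = 3.
  m_2 = 7*3 - 11 = 10, d_2 = (128 - 10^2)/7 = 28/7 = 4, a_2 = floor((11 + 10)/4) = 5.
  m_3 = 4*5 - 10 = 10, d_3 = (128 - 10^2)/4 = 28/4 = 7, a_3 = floor((11 + 10)/7) = 3.
  m_4 = 7*3 - 10 = 11, d_4 = (128 - 11^2)/7 = 7/7 = 1, a_4 = floor((11 + 11)/1) = 22.
  m_5 = 1*22 - 11 = 11, d_5 = (128 - 11^2)/1 = 7/1 = 7: (m_5, d_5) = (m_1, d_1) = (11, 7), so from here the quotients repeat a_1, ..., a_4; the period length is 4.
Hence the expansion of sqrt(128) is a_0 = 11 followed by the repeating block 3, 5, 3, 22 (period 4).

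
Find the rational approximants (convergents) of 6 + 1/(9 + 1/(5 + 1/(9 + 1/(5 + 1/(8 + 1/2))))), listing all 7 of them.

6/1, 55/9, 281/46, 2584/423, 13201/2161, 108192/17711, 229585/37583

Using the convergent recurrence p_i = a_i*p_{i-1} + p_{i-2}, q_i = a_i*q_{i-1} + q_{i-2} with p_{-2}=0, p_{-1}=1, q_{-2}=1, q_{-1}=0:
  i=0: a_0=6, p_0 = 6*1 + 0 = 6, q_0 = 6*0 + 1 = 1.
  i=1: a_1=9, p_1 = 9*6 + 1 = 55, q_1 = 9*1 + 0 = 9.
  i=2: a_2=5, p_2 = 5*55 + 6 = 281, q_2 = 5*9 + 1 = 46.
  i=3: a_3=9, p_3 = 9*281 + 55 = 2584, q_3 = 9*46 + 9 = 423.
  i=4: a_4=5, p_4 = 5*2584 + 281 = 13201, q_4 = 5*423 + 46 = 2161.
  i=5: a_5=8, p_5 = 8*13201 + 2584 = 108192, q_5 = 8*2161 + 423 = 17711.
  i=6: a_6=2, p_6 = 2*108192 + 13201 = 229585, q_6 = 2*17711 + 2161 = 37583.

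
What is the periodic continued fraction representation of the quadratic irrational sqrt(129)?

Write x_i = (sqrt(129) + m_i)/d_i with (m_0, d_0) = (0, 1). a_0 = floor(sqrt(129)) = 11, since 11^2 = 121 <= 129 < 144 = 12^2.
Iterate m_{i+1} = d_i*a_i - m_i, d_{i+1} = (129 - m_{i+1}^2)/d_i, a_{i+1} = floor((a_0 + m_{i+1})/d_{i+1}):
  m_1 = 1*11 - 0 = 11, d_1 = (129 - 11^2)/1 = 8/1 = 8, a_1 = floor((11 + 11)/8) = 2.
  m_2 = 8*2 - 11 = 5, d_2 = (129 - 5^2)/8 = 104/8 = 13, a_2 = floor((11 + 5)/13) = 1.
  m_3 = 13*1 - 5 = 8, d_3 = (129 - 8^2)/13 = 65/13 = 5, a_3 = floor((11 + 8)/5) = 3.
  m_4 = 5*3 - 8 = 7, d_4 = (129 - 7^2)/5 = 80/5 = 16, a_4 = floor((11 + 7)/16) = 1.
  m_5 = 16*1 - 7 = 9, d_5 = (129 - 9^2)/16 = 48/16 = 3, a_5 = floor((11 + 9)/3) = 6.
  m_6 = 3*6 - 9 = 9, d_6 = (129 - 9^2)/3 = 48/3 = 16, a_6 = floor((11 + 9)/16) = 1.
  m_7 = 16*1 - 9 = 7, d_7 = (129 - 7^2)/16 = 80/16 = 5, a_7 = floor((11 + 7)/5) = 3.
  m_8 = 5*3 - 7 = 8, d_8 = (129 - 8^2)/5 = 65/5 = 13, a_8 = floor((11 + 8)/13) = 1.
  m_9 = 13*1 - 8 = 5, d_9 = (129 - 5^2)/13 = 104/13 = 8, a_9 = floor((11 + 5)/8) = 2.
  m_10 = 8*2 - 5 = 11, d_10 = (129 - 11^2)/8 = 8/8 = 1, a_10 = floor((11 + 11)/1) = 22.
  m_11 = 1*22 - 11 = 11, d_11 = (129 - 11^2)/1 = 8/1 = 8: (m_11, d_11) = (m_1, d_1) = (11, 8), so from here the quotients repeat a_1, ..., a_10; the period length is 10.
Hence the expansion of sqrt(129) is a_0 = 11 followed by the repeating block 2, 1, 3, 1, 6, 1, 3, 1, 2, 22 (period 10).

[11; (2, 1, 3, 1, 6, 1, 3, 1, 2, 22)]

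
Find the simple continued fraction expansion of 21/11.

Run the Euclidean algorithm on 21 and 11; the successive quotients are the partial quotients a_0, a_1, ... (each step inverts the fractional part left over by the previous one):
  21 = 1*11 + 10, so a_0 = 1.
  11 = 1*10 + 1, so a_1 = 1.
  10 = 10*1 + 0, so a_2 = 10.
The remainder reaches 0 after 3 divisions, so the expansion has 3 partial quotients, read off in order.

[1; 1, 10]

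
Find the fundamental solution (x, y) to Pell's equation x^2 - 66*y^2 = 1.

(x, y) = (65, 8)

First expand sqrt(66) as a continued fraction. With x_i = (sqrt(66) + m_i)/d_i and (m_0, d_0) = (0, 1): a_0 = floor(sqrt(66)) = 8, since 8^2 = 64 <= 66 < 81 = 9^2.
Iterate m_{i+1} = d_i*a_i - m_i, d_{i+1} = (66 - m_{i+1}^2)/d_i, a_{i+1} = floor((a_0 + m_{i+1})/d_{i+1}):
  m_1 = 1*8 - 0 = 8, d_1 = (66 - 8^2)/1 = 2/1 = 2, a_1 = floor((8 + 8)/2) = 8.
  m_2 = 2*8 - 8 = 8, d_2 = (66 - 8^2)/2 = 2/2 = 1, a_2 = floor((8 + 8)/1) = 16.
  m_3 = 1*16 - 8 = 8, d_3 = (66 - 8^2)/1 = 2/1 = 2: (m_3, d_3) = (m_1, d_1) = (8, 2), so from here the quotients repeat a_1, a_2; the period length is 2.
So sqrt(66) = [8; (8, 16)] with period length k = 2.
k is even, so the fundamental solution of x^2 - 66y^2 = 1 is (p_{k-1}, q_{k-1}) = (p_1, q_1); compute convergents through index 1.
Convergents (p_i = a_i*p_{i-1} + p_{i-2}, q_i = a_i*q_{i-1} + q_{i-2} with p_{-2}=0, p_{-1}=1, q_{-2}=1, q_{-1}=0):
  i=0: a_0=8, p_0 = 8*1 + 0 = 8, q_0 = 8*0 + 1 = 1.
  i=1: a_1=8, p_1 = 8*8 + 1 = 65, q_1 = 8*1 + 0 = 8.
Check: 65^2 - 66*8^2 = 4225 - 4224 = 1, so (x, y) = (65, 8) solves the equation, and by the theorem it is the least positive solution.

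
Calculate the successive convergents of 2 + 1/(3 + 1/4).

2/1, 7/3, 30/13

Using the convergent recurrence p_i = a_i*p_{i-1} + p_{i-2}, q_i = a_i*q_{i-1} + q_{i-2} with p_{-2}=0, p_{-1}=1, q_{-2}=1, q_{-1}=0:
  i=0: a_0=2, p_0 = 2*1 + 0 = 2, q_0 = 2*0 + 1 = 1.
  i=1: a_1=3, p_1 = 3*2 + 1 = 7, q_1 = 3*1 + 0 = 3.
  i=2: a_2=4, p_2 = 4*7 + 2 = 30, q_2 = 4*3 + 1 = 13.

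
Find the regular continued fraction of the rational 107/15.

[7; 7, 2]

Run the Euclidean algorithm on 107 and 15; the successive quotients are the partial quotients a_0, a_1, ... (each step inverts the fractional part left over by the previous one):
  107 = 7*15 + 2, so a_0 = 7.
  15 = 7*2 + 1, so a_1 = 7.
  2 = 2*1 + 0, so a_2 = 2.
The remainder reaches 0 after 3 divisions, so the expansion has 3 partial quotients, read off in order.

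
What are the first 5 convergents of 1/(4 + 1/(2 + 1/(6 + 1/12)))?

Using the convergent recurrence p_i = a_i*p_{i-1} + p_{i-2}, q_i = a_i*q_{i-1} + q_{i-2} with p_{-2}=0, p_{-1}=1, q_{-2}=1, q_{-1}=0:
  i=0: a_0=0, p_0 = 0*1 + 0 = 0, q_0 = 0*0 + 1 = 1.
  i=1: a_1=4, p_1 = 4*0 + 1 = 1, q_1 = 4*1 + 0 = 4.
  i=2: a_2=2, p_2 = 2*1 + 0 = 2, q_2 = 2*4 + 1 = 9.
  i=3: a_3=6, p_3 = 6*2 + 1 = 13, q_3 = 6*9 + 4 = 58.
  i=4: a_4=12, p_4 = 12*13 + 2 = 158, q_4 = 12*58 + 9 = 705.

0/1, 1/4, 2/9, 13/58, 158/705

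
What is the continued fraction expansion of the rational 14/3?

Run the Euclidean algorithm on 14 and 3; the successive quotients are the partial quotients a_0, a_1, ... (each step inverts the fractional part left over by the previous one):
  14 = 4*3 + 2, so a_0 = 4.
  3 = 1*2 + 1, so a_1 = 1.
  2 = 2*1 + 0, so a_2 = 2.
The remainder reaches 0 after 3 divisions, so the expansion has 3 partial quotients, read off in order.

[4; 1, 2]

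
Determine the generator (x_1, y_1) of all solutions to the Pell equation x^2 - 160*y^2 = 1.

(x, y) = (721, 57)

First expand sqrt(160) as a continued fraction. With x_i = (sqrt(160) + m_i)/d_i and (m_0, d_0) = (0, 1): a_0 = floor(sqrt(160)) = 12, since 12^2 = 144 <= 160 < 169 = 13^2.
Iterate m_{i+1} = d_i*a_i - m_i, d_{i+1} = (160 - m_{i+1}^2)/d_i, a_{i+1} = floor((a_0 + m_{i+1})/d_{i+1}):
  m_1 = 1*12 - 0 = 12, d_1 = (160 - 12^2)/1 = 16/1 = 16, a_1 = floor((12 + 12)/16) = 1.
  m_2 = 16*1 - 12 = 4, d_2 = (160 - 4^2)/16 = 144/16 = 9, a_2 = floor((12 + 4)/9) = 1.
  m_3 = 9*1 - 4 = 5, d_3 = (160 - 5^2)/9 = 135/9 = 15, a_3 = floor((12 + 5)/15) = 1.
  m_4 = 15*1 - 5 = 10, d_4 = (160 - 10^2)/15 = 60/15 = 4, a_4 = floor((12 + 10)/4) = 5.
  m_5 = 4*5 - 10 = 10, d_5 = (160 - 10^2)/4 = 60/4 = 15, a_5 = floor((12 + 10)/15) = 1.
  m_6 = 15*1 - 10 = 5, d_6 = (160 - 5^2)/15 = 135/15 = 9, a_6 = floor((12 + 5)/9) = 1.
  m_7 = 9*1 - 5 = 4, d_7 = (160 - 4^2)/9 = 144/9 = 16, a_7 = floor((12 + 4)/16) = 1.
  m_8 = 16*1 - 4 = 12, d_8 = (160 - 12^2)/16 = 16/16 = 1, a_8 = floor((12 + 12)/1) = 24.
  m_9 = 1*24 - 12 = 12, d_9 = (160 - 12^2)/1 = 16/1 = 16: (m_9, d_9) = (m_1, d_1) = (12, 16), so from here the quotients repeat a_1, ..., a_8; the period length is 8.
So sqrt(160) = [12; (1, 1, 1, 5, 1, 1, 1, 24)] with period length k = 8.
k is even, so the fundamental solution of x^2 - 160y^2 = 1 is (p_{k-1}, q_{k-1}) = (p_7, q_7); compute convergents through index 7.
Convergents (p_i = a_i*p_{i-1} + p_{i-2}, q_i = a_i*q_{i-1} + q_{i-2} with p_{-2}=0, p_{-1}=1, q_{-2}=1, q_{-1}=0):
  i=0: a_0=12, p_0 = 12*1 + 0 = 12, q_0 = 12*0 + 1 = 1.
  i=1: a_1=1, p_1 = 1*12 + 1 = 13, q_1 = 1*1 + 0 = 1.
  i=2: a_2=1, p_2 = 1*13 + 12 = 25, q_2 = 1*1 + 1 = 2.
  i=3: a_3=1, p_3 = 1*25 + 13 = 38, q_3 = 1*2 + 1 = 3.
  i=4: a_4=5, p_4 = 5*38 + 25 = 215, q_4 = 5*3 + 2 = 17.
  i=5: a_5=1, p_5 = 1*215 + 38 = 253, q_5 = 1*17 + 3 = 20.
  i=6: a_6=1, p_6 = 1*253 + 215 = 468, q_6 = 1*20 + 17 = 37.
  i=7: a_7=1, p_7 = 1*468 + 253 = 721, q_7 = 1*37 + 20 = 57.
Check: 721^2 - 160*57^2 = 519841 - 519840 = 1, so (x, y) = (721, 57) solves the equation, and by the theorem it is the least positive solution.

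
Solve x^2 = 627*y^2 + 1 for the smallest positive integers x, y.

(x, y) = (626, 25)

First expand sqrt(627) as a continued fraction. With x_i = (sqrt(627) + m_i)/d_i and (m_0, d_0) = (0, 1): a_0 = floor(sqrt(627)) = 25, since 25^2 = 625 <= 627 < 676 = 26^2.
Iterate m_{i+1} = d_i*a_i - m_i, d_{i+1} = (627 - m_{i+1}^2)/d_i, a_{i+1} = floor((a_0 + m_{i+1})/d_{i+1}):
  m_1 = 1*25 - 0 = 25, d_1 = (627 - 25^2)/1 = 2/1 = 2, a_1 = floor((25 + 25)/2) = 25.
  m_2 = 2*25 - 25 = 25, d_2 = (627 - 25^2)/2 = 2/2 = 1, a_2 = floor((25 + 25)/1) = 50.
  m_3 = 1*50 - 25 = 25, d_3 = (627 - 25^2)/1 = 2/1 = 2: (m_3, d_3) = (m_1, d_1) = (25, 2), so from here the quotients repeat a_1, a_2; the period length is 2.
So sqrt(627) = [25; (25, 50)] with period length k = 2.
k is even, so the fundamental solution of x^2 - 627y^2 = 1 is (p_{k-1}, q_{k-1}) = (p_1, q_1); compute convergents through index 1.
Convergents (p_i = a_i*p_{i-1} + p_{i-2}, q_i = a_i*q_{i-1} + q_{i-2} with p_{-2}=0, p_{-1}=1, q_{-2}=1, q_{-1}=0):
  i=0: a_0=25, p_0 = 25*1 + 0 = 25, q_0 = 25*0 + 1 = 1.
  i=1: a_1=25, p_1 = 25*25 + 1 = 626, q_1 = 25*1 + 0 = 25.
Check: 626^2 - 627*25^2 = 391876 - 391875 = 1, so (x, y) = (626, 25) solves the equation, and by the theorem it is the least positive solution.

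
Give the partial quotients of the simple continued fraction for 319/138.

Run the Euclidean algorithm on 319 and 138; the successive quotients are the partial quotients a_0, a_1, ... (each step inverts the fractional part left over by the previous one):
  319 = 2*138 + 43, so a_0 = 2.
  138 = 3*43 + 9, so a_1 = 3.
  43 = 4*9 + 7, so a_2 = 4.
  9 = 1*7 + 2, so a_3 = 1.
  7 = 3*2 + 1, so a_4 = 3.
  2 = 2*1 + 0, so a_5 = 2.
The remainder reaches 0 after 6 divisions, so the expansion has 6 partial quotients, read off in order.

[2; 3, 4, 1, 3, 2]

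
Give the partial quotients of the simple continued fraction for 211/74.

Run the Euclidean algorithm on 211 and 74; the successive quotients are the partial quotients a_0, a_1, ... (each step inverts the fractional part left over by the previous one):
  211 = 2*74 + 63, so a_0 = 2.
  74 = 1*63 + 11, so a_1 = 1.
  63 = 5*11 + 8, so a_2 = 5.
  11 = 1*8 + 3, so a_3 = 1.
  8 = 2*3 + 2, so a_4 = 2.
  3 = 1*2 + 1, so a_5 = 1.
  2 = 2*1 + 0, so a_6 = 2.
The remainder reaches 0 after 7 divisions, so the expansion has 7 partial quotients, read off in order.

[2; 1, 5, 1, 2, 1, 2]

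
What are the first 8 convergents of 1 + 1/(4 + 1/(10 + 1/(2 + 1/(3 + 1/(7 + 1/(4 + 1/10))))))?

Using the convergent recurrence p_i = a_i*p_{i-1} + p_{i-2}, q_i = a_i*q_{i-1} + q_{i-2} with p_{-2}=0, p_{-1}=1, q_{-2}=1, q_{-1}=0:
  i=0: a_0=1, p_0 = 1*1 + 0 = 1, q_0 = 1*0 + 1 = 1.
  i=1: a_1=4, p_1 = 4*1 + 1 = 5, q_1 = 4*1 + 0 = 4.
  i=2: a_2=10, p_2 = 10*5 + 1 = 51, q_2 = 10*4 + 1 = 41.
  i=3: a_3=2, p_3 = 2*51 + 5 = 107, q_3 = 2*41 + 4 = 86.
  i=4: a_4=3, p_4 = 3*107 + 51 = 372, q_4 = 3*86 + 41 = 299.
  i=5: a_5=7, p_5 = 7*372 + 107 = 2711, q_5 = 7*299 + 86 = 2179.
  i=6: a_6=4, p_6 = 4*2711 + 372 = 11216, q_6 = 4*2179 + 299 = 9015.
  i=7: a_7=10, p_7 = 10*11216 + 2711 = 114871, q_7 = 10*9015 + 2179 = 92329.

1/1, 5/4, 51/41, 107/86, 372/299, 2711/2179, 11216/9015, 114871/92329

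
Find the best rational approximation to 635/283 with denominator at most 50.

Expand x = 635/283 as a continued fraction with the Euclidean algorithm:
  635 = 2*283 + 69, so a_0 = 2.
  283 = 4*69 + 7, so a_1 = 4.
  69 = 9*7 + 6, so a_2 = 9.
  7 = 1*6 + 1, so a_3 = 1.
  6 = 6*1 + 0, so a_4 = 6.
so x = [2; 4, 9, 1, 6].
Convergents (p_i = a_i*p_{i-1} + p_{i-2}, q_i = a_i*q_{i-1} + q_{i-2} with p_{-2}=0, p_{-1}=1, q_{-2}=1, q_{-1}=0), until the denominator exceeds 50:
  i=0: a_0=2, p_0 = 2*1 + 0 = 2, q_0 = 2*0 + 1 = 1.
  i=1: a_1=4, p_1 = 4*2 + 1 = 9, q_1 = 4*1 + 0 = 4.
  i=2: a_2=9, p_2 = 9*9 + 2 = 83, q_2 = 9*4 + 1 = 37.
  i=3: a_3=1, p_3 = 1*83 + 9 = 92, q_3 = 1*37 + 4 = 41.
  i=4: a_4=6, p_4 = 6*92 + 83 = 635, q_4 = 6*41 + 37 = 283.
q_4 = 283 > 50, so the last convergent with denominator <= 50 is p_3/q_3 = 92/41.
The closest fraction with denominator <= 50 is either p_3/q_3 or the intermediate fraction (k*p_3 + p_2)/(k*q_3 + q_2) with the largest k >= 1 whose denominator stays <= 50; these approach x as k grows, and every other convergent or intermediate fraction in range is farther away.
Largest k: floor((50 - q_2)/q_3) = floor((50 - 37)/41) = 0.
Since k = 0, no intermediate fraction beyond p_3/q_3 has denominator <= 50, so the convergent 92/41 is the closest (its error is |635*41 - 92*283|/(283*41) = 1/11603).

92/41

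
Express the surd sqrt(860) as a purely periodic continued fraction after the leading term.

Write x_i = (sqrt(860) + m_i)/d_i with (m_0, d_0) = (0, 1). a_0 = floor(sqrt(860)) = 29, since 29^2 = 841 <= 860 < 900 = 30^2.
Iterate m_{i+1} = d_i*a_i - m_i, d_{i+1} = (860 - m_{i+1}^2)/d_i, a_{i+1} = floor((a_0 + m_{i+1})/d_{i+1}):
  m_1 = 1*29 - 0 = 29, d_1 = (860 - 29^2)/1 = 19/1 = 19, a_1 = floor((29 + 29)/19) = 3.
  m_2 = 19*3 - 29 = 28, d_2 = (860 - 28^2)/19 = 76/19 = 4, a_2 = floor((29 + 28)/4) = 14.
  m_3 = 4*14 - 28 = 28, d_3 = (860 - 28^2)/4 = 76/4 = 19, a_3 = floor((29 + 28)/19) = 3.
  m_4 = 19*3 - 28 = 29, d_4 = (860 - 29^2)/19 = 19/19 = 1, a_4 = floor((29 + 29)/1) = 58.
  m_5 = 1*58 - 29 = 29, d_5 = (860 - 29^2)/1 = 19/1 = 19: (m_5, d_5) = (m_1, d_1) = (29, 19), so from here the quotients repeat a_1, ..., a_4; the period length is 4.
Hence the expansion of sqrt(860) is a_0 = 29 followed by the repeating block 3, 14, 3, 58 (period 4).

[29; (3, 14, 3, 58)]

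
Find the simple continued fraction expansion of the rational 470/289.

Run the Euclidean algorithm on 470 and 289; the successive quotients are the partial quotients a_0, a_1, ... (each step inverts the fractional part left over by the previous one):
  470 = 1*289 + 181, so a_0 = 1.
  289 = 1*181 + 108, so a_1 = 1.
  181 = 1*108 + 73, so a_2 = 1.
  108 = 1*73 + 35, so a_3 = 1.
  73 = 2*35 + 3, so a_4 = 2.
  35 = 11*3 + 2, so a_5 = 11.
  3 = 1*2 + 1, so a_6 = 1.
  2 = 2*1 + 0, so a_7 = 2.
The remainder reaches 0 after 8 divisions, so the expansion has 8 partial quotients, read off in order.

[1; 1, 1, 1, 2, 11, 1, 2]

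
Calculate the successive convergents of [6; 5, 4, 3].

6/1, 31/5, 130/21, 421/68

Using the convergent recurrence p_i = a_i*p_{i-1} + p_{i-2}, q_i = a_i*q_{i-1} + q_{i-2} with p_{-2}=0, p_{-1}=1, q_{-2}=1, q_{-1}=0:
  i=0: a_0=6, p_0 = 6*1 + 0 = 6, q_0 = 6*0 + 1 = 1.
  i=1: a_1=5, p_1 = 5*6 + 1 = 31, q_1 = 5*1 + 0 = 5.
  i=2: a_2=4, p_2 = 4*31 + 6 = 130, q_2 = 4*5 + 1 = 21.
  i=3: a_3=3, p_3 = 3*130 + 31 = 421, q_3 = 3*21 + 5 = 68.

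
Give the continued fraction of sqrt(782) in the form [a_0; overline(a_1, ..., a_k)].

Write x_i = (sqrt(782) + m_i)/d_i with (m_0, d_0) = (0, 1). a_0 = floor(sqrt(782)) = 27, since 27^2 = 729 <= 782 < 784 = 28^2.
Iterate m_{i+1} = d_i*a_i - m_i, d_{i+1} = (782 - m_{i+1}^2)/d_i, a_{i+1} = floor((a_0 + m_{i+1})/d_{i+1}):
  m_1 = 1*27 - 0 = 27, d_1 = (782 - 27^2)/1 = 53/1 = 53, a_1 = floor((27 + 27)/53) = 1.
  m_2 = 53*1 - 27 = 26, d_2 = (782 - 26^2)/53 = 106/53 = 2, a_2 = floor((27 + 26)/2) = 26.
  m_3 = 2*26 - 26 = 26, d_3 = (782 - 26^2)/2 = 106/2 = 53, a_3 = floor((27 + 26)/53) = 1.
  m_4 = 53*1 - 26 = 27, d_4 = (782 - 27^2)/53 = 53/53 = 1, a_4 = floor((27 + 27)/1) = 54.
  m_5 = 1*54 - 27 = 27, d_5 = (782 - 27^2)/1 = 53/1 = 53: (m_5, d_5) = (m_1, d_1) = (27, 53), so from here the quotients repeat a_1, ..., a_4; the period length is 4.
Hence the expansion of sqrt(782) is a_0 = 27 followed by the repeating block 1, 26, 1, 54 (period 4).

[27; overline(1, 26, 1, 54)]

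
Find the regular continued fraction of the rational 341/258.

[1; 3, 9, 4, 2]

Run the Euclidean algorithm on 341 and 258; the successive quotients are the partial quotients a_0, a_1, ... (each step inverts the fractional part left over by the previous one):
  341 = 1*258 + 83, so a_0 = 1.
  258 = 3*83 + 9, so a_1 = 3.
  83 = 9*9 + 2, so a_2 = 9.
  9 = 4*2 + 1, so a_3 = 4.
  2 = 2*1 + 0, so a_4 = 2.
The remainder reaches 0 after 5 divisions, so the expansion has 5 partial quotients, read off in order.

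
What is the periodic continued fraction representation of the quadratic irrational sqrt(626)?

[25; (50)]

Write x_i = (sqrt(626) + m_i)/d_i with (m_0, d_0) = (0, 1). a_0 = floor(sqrt(626)) = 25, since 25^2 = 625 <= 626 < 676 = 26^2.
Iterate m_{i+1} = d_i*a_i - m_i, d_{i+1} = (626 - m_{i+1}^2)/d_i, a_{i+1} = floor((a_0 + m_{i+1})/d_{i+1}):
  m_1 = 1*25 - 0 = 25, d_1 = (626 - 25^2)/1 = 1/1 = 1, a_1 = floor((25 + 25)/1) = 50.
  m_2 = 1*50 - 25 = 25, d_2 = (626 - 25^2)/1 = 1/1 = 1: (m_2, d_2) = (m_1, d_1) = (25, 1), so from here the quotient a_1 repeats; the period length is 1.
Hence the expansion of sqrt(626) is a_0 = 25 followed by the repeating block 50 (period 1).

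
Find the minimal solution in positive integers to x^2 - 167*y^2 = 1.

(x, y) = (168, 13)

First expand sqrt(167) as a continued fraction. With x_i = (sqrt(167) + m_i)/d_i and (m_0, d_0) = (0, 1): a_0 = floor(sqrt(167)) = 12, since 12^2 = 144 <= 167 < 169 = 13^2.
Iterate m_{i+1} = d_i*a_i - m_i, d_{i+1} = (167 - m_{i+1}^2)/d_i, a_{i+1} = floor((a_0 + m_{i+1})/d_{i+1}):
  m_1 = 1*12 - 0 = 12, d_1 = (167 - 12^2)/1 = 23/1 = 23, a_1 = floor((12 + 12)/23) = 1.
  m_2 = 23*1 - 12 = 11, d_2 = (167 - 11^2)/23 = 46/23 = 2, a_2 = floor((12 + 11)/2) = 11.
  m_3 = 2*11 - 11 = 11, d_3 = (167 - 11^2)/2 = 46/2 = 23, a_3 = floor((12 + 11)/23) = 1.
  m_4 = 23*1 - 11 = 12, d_4 = (167 - 12^2)/23 = 23/23 = 1, a_4 = floor((12 + 12)/1) = 24.
  m_5 = 1*24 - 12 = 12, d_5 = (167 - 12^2)/1 = 23/1 = 23: (m_5, d_5) = (m_1, d_1) = (12, 23), so from here the quotients repeat a_1, ..., a_4; the period length is 4.
So sqrt(167) = [12; (1, 11, 1, 24)] with period length k = 4.
k is even, so the fundamental solution of x^2 - 167y^2 = 1 is (p_{k-1}, q_{k-1}) = (p_3, q_3); compute convergents through index 3.
Convergents (p_i = a_i*p_{i-1} + p_{i-2}, q_i = a_i*q_{i-1} + q_{i-2} with p_{-2}=0, p_{-1}=1, q_{-2}=1, q_{-1}=0):
  i=0: a_0=12, p_0 = 12*1 + 0 = 12, q_0 = 12*0 + 1 = 1.
  i=1: a_1=1, p_1 = 1*12 + 1 = 13, q_1 = 1*1 + 0 = 1.
  i=2: a_2=11, p_2 = 11*13 + 12 = 155, q_2 = 11*1 + 1 = 12.
  i=3: a_3=1, p_3 = 1*155 + 13 = 168, q_3 = 1*12 + 1 = 13.
Check: 168^2 - 167*13^2 = 28224 - 28223 = 1, so (x, y) = (168, 13) solves the equation, and by the theorem it is the least positive solution.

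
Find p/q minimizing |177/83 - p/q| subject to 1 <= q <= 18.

Expand x = 177/83 as a continued fraction with the Euclidean algorithm:
  177 = 2*83 + 11, so a_0 = 2.
  83 = 7*11 + 6, so a_1 = 7.
  11 = 1*6 + 5, so a_2 = 1.
  6 = 1*5 + 1, so a_3 = 1.
  5 = 5*1 + 0, so a_4 = 5.
so x = [2; 7, 1, 1, 5].
Convergents (p_i = a_i*p_{i-1} + p_{i-2}, q_i = a_i*q_{i-1} + q_{i-2} with p_{-2}=0, p_{-1}=1, q_{-2}=1, q_{-1}=0), until the denominator exceeds 18:
  i=0: a_0=2, p_0 = 2*1 + 0 = 2, q_0 = 2*0 + 1 = 1.
  i=1: a_1=7, p_1 = 7*2 + 1 = 15, q_1 = 7*1 + 0 = 7.
  i=2: a_2=1, p_2 = 1*15 + 2 = 17, q_2 = 1*7 + 1 = 8.
  i=3: a_3=1, p_3 = 1*17 + 15 = 32, q_3 = 1*8 + 7 = 15.
  i=4: a_4=5, p_4 = 5*32 + 17 = 177, q_4 = 5*15 + 8 = 83.
q_4 = 83 > 18, so the last convergent with denominator <= 18 is p_3/q_3 = 32/15.
The closest fraction with denominator <= 18 is either p_3/q_3 or the intermediate fraction (k*p_3 + p_2)/(k*q_3 + q_2) with the largest k >= 1 whose denominator stays <= 18; these approach x as k grows, and every other convergent or intermediate fraction in range is farther away.
Largest k: floor((18 - q_2)/q_3) = floor((18 - 8)/15) = 0.
Since k = 0, no intermediate fraction beyond p_3/q_3 has denominator <= 18, so the convergent 32/15 is the closest (its error is |177*15 - 32*83|/(83*15) = 1/1245).

32/15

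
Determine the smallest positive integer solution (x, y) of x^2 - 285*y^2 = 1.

(x, y) = (2431, 144)

First expand sqrt(285) as a continued fraction. With x_i = (sqrt(285) + m_i)/d_i and (m_0, d_0) = (0, 1): a_0 = floor(sqrt(285)) = 16, since 16^2 = 256 <= 285 < 289 = 17^2.
Iterate m_{i+1} = d_i*a_i - m_i, d_{i+1} = (285 - m_{i+1}^2)/d_i, a_{i+1} = floor((a_0 + m_{i+1})/d_{i+1}):
  m_1 = 1*16 - 0 = 16, d_1 = (285 - 16^2)/1 = 29/1 = 29, a_1 = floor((16 + 16)/29) = 1.
  m_2 = 29*1 - 16 = 13, d_2 = (285 - 13^2)/29 = 116/29 = 4, a_2 = floor((16 + 13)/4) = 7.
  m_3 = 4*7 - 13 = 15, d_3 = (285 - 15^2)/4 = 60/4 = 15, a_3 = floor((16 + 15)/15) = 2.
  m_4 = 15*2 - 15 = 15, d_4 = (285 - 15^2)/15 = 60/15 = 4, a_4 = floor((16 + 15)/4) = 7.
  m_5 = 4*7 - 15 = 13, d_5 = (285 - 13^2)/4 = 116/4 = 29, a_5 = floor((16 + 13)/29) = 1.
  m_6 = 29*1 - 13 = 16, d_6 = (285 - 16^2)/29 = 29/29 = 1, a_6 = floor((16 + 16)/1) = 32.
  m_7 = 1*32 - 16 = 16, d_7 = (285 - 16^2)/1 = 29/1 = 29: (m_7, d_7) = (m_1, d_1) = (16, 29), so from here the quotients repeat a_1, ..., a_6; the period length is 6.
So sqrt(285) = [16; (1, 7, 2, 7, 1, 32)] with period length k = 6.
k is even, so the fundamental solution of x^2 - 285y^2 = 1 is (p_{k-1}, q_{k-1}) = (p_5, q_5); compute convergents through index 5.
Convergents (p_i = a_i*p_{i-1} + p_{i-2}, q_i = a_i*q_{i-1} + q_{i-2} with p_{-2}=0, p_{-1}=1, q_{-2}=1, q_{-1}=0):
  i=0: a_0=16, p_0 = 16*1 + 0 = 16, q_0 = 16*0 + 1 = 1.
  i=1: a_1=1, p_1 = 1*16 + 1 = 17, q_1 = 1*1 + 0 = 1.
  i=2: a_2=7, p_2 = 7*17 + 16 = 135, q_2 = 7*1 + 1 = 8.
  i=3: a_3=2, p_3 = 2*135 + 17 = 287, q_3 = 2*8 + 1 = 17.
  i=4: a_4=7, p_4 = 7*287 + 135 = 2144, q_4 = 7*17 + 8 = 127.
  i=5: a_5=1, p_5 = 1*2144 + 287 = 2431, q_5 = 1*127 + 17 = 144.
Check: 2431^2 - 285*144^2 = 5909761 - 5909760 = 1, so (x, y) = (2431, 144) solves the equation, and by the theorem it is the least positive solution.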